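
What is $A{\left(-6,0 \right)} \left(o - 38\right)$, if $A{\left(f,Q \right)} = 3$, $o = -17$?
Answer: $-165$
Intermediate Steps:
$A{\left(-6,0 \right)} \left(o - 38\right) = 3 \left(-17 - 38\right) = 3 \left(-55\right) = -165$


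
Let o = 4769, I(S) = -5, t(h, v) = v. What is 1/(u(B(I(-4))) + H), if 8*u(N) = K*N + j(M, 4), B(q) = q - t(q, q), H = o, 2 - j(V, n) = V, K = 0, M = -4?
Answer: 4/19079 ≈ 0.00020965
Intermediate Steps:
j(V, n) = 2 - V
H = 4769
B(q) = 0 (B(q) = q - q = 0)
u(N) = 3/4 (u(N) = (0*N + (2 - 1*(-4)))/8 = (0 + (2 + 4))/8 = (0 + 6)/8 = (1/8)*6 = 3/4)
1/(u(B(I(-4))) + H) = 1/(3/4 + 4769) = 1/(19079/4) = 4/19079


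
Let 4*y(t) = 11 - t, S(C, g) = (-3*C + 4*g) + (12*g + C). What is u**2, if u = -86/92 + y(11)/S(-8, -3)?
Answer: 1849/2116 ≈ 0.87382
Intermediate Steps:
S(C, g) = -2*C + 16*g (S(C, g) = (-3*C + 4*g) + (C + 12*g) = -2*C + 16*g)
y(t) = 11/4 - t/4 (y(t) = (11 - t)/4 = 11/4 - t/4)
u = -43/46 (u = -86/92 + (11/4 - 1/4*11)/(-2*(-8) + 16*(-3)) = -86*1/92 + (11/4 - 11/4)/(16 - 48) = -43/46 + 0/(-32) = -43/46 + 0*(-1/32) = -43/46 + 0 = -43/46 ≈ -0.93478)
u**2 = (-43/46)**2 = 1849/2116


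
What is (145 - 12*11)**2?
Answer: 169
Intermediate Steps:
(145 - 12*11)**2 = (145 - 132)**2 = 13**2 = 169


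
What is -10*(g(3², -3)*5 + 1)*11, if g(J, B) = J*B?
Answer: 14740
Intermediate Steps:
g(J, B) = B*J
-10*(g(3², -3)*5 + 1)*11 = -10*(-3*3²*5 + 1)*11 = -10*(-3*9*5 + 1)*11 = -10*(-27*5 + 1)*11 = -10*(-135 + 1)*11 = -10*(-134)*11 = 1340*11 = 14740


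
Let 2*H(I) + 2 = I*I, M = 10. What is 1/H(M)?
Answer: 1/49 ≈ 0.020408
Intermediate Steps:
H(I) = -1 + I**2/2 (H(I) = -1 + (I*I)/2 = -1 + I**2/2)
1/H(M) = 1/(-1 + (1/2)*10**2) = 1/(-1 + (1/2)*100) = 1/(-1 + 50) = 1/49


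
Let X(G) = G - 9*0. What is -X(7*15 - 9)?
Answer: -96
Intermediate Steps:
X(G) = G (X(G) = G + 0 = G)
-X(7*15 - 9) = -(7*15 - 9) = -(105 - 9) = -1*96 = -96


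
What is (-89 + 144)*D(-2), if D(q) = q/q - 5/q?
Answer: 385/2 ≈ 192.50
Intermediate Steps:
D(q) = 1 - 5/q
(-89 + 144)*D(-2) = (-89 + 144)*((-5 - 2)/(-2)) = 55*(-1/2*(-7)) = 55*(7/2) = 385/2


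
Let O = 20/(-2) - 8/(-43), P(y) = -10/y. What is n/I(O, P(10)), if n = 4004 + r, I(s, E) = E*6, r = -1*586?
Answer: -1709/3 ≈ -569.67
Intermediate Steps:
r = -586
O = -422/43 (O = 20*(-½) - 8*(-1/43) = -10 + 8/43 = -422/43 ≈ -9.8139)
I(s, E) = 6*E
n = 3418 (n = 4004 - 586 = 3418)
n/I(O, P(10)) = 3418/((6*(-10/10))) = 3418/((6*(-10*⅒))) = 3418/((6*(-1))) = 3418/(-6) = 3418*(-⅙) = -1709/3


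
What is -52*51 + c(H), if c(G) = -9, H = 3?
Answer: -2661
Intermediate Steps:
-52*51 + c(H) = -52*51 - 9 = -2652 - 9 = -2661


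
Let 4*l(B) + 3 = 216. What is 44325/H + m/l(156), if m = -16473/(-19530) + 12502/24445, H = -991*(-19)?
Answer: 151868704889149/63823099152015 ≈ 2.3795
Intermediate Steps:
l(B) = 213/4 (l(B) = -3/4 + (1/4)*216 = -3/4 + 54 = 213/4)
H = 18829
m = 43123103/31827390 (m = -16473*(-1/19530) + 12502*(1/24445) = 5491/6510 + 12502/24445 = 43123103/31827390 ≈ 1.3549)
44325/H + m/l(156) = 44325/18829 + 43123103/(31827390*(213/4)) = 44325*(1/18829) + (43123103/31827390)*(4/213) = 44325/18829 + 86246206/3389617035 = 151868704889149/63823099152015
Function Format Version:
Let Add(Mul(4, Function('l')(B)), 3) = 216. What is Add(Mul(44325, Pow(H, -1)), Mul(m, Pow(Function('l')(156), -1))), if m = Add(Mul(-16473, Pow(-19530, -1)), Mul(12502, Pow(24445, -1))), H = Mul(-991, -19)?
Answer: Rational(151868704889149, 63823099152015) ≈ 2.3795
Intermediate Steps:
Function('l')(B) = Rational(213, 4) (Function('l')(B) = Add(Rational(-3, 4), Mul(Rational(1, 4), 216)) = Add(Rational(-3, 4), 54) = Rational(213, 4))
H = 18829
m = Rational(43123103, 31827390) (m = Add(Mul(-16473, Rational(-1, 19530)), Mul(12502, Rational(1, 24445))) = Add(Rational(5491, 6510), Rational(12502, 24445)) = Rational(43123103, 31827390) ≈ 1.3549)
Add(Mul(44325, Pow(H, -1)), Mul(m, Pow(Function('l')(156), -1))) = Add(Mul(44325, Pow(18829, -1)), Mul(Rational(43123103, 31827390), Pow(Rational(213, 4), -1))) = Add(Mul(44325, Rational(1, 18829)), Mul(Rational(43123103, 31827390), Rational(4, 213))) = Add(Rational(44325, 18829), Rational(86246206, 3389617035)) = Rational(151868704889149, 63823099152015)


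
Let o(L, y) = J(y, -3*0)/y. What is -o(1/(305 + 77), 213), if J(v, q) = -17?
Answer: 17/213 ≈ 0.079812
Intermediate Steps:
o(L, y) = -17/y
-o(1/(305 + 77), 213) = -(-17)/213 = -1*(-17/213) = 17/213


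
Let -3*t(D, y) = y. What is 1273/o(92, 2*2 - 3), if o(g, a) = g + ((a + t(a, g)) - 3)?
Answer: 3819/178 ≈ 21.455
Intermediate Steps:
t(D, y) = -y/3
o(g, a) = -3 + a + 2*g/3 (o(g, a) = g + ((a - g/3) - 3) = g + (-3 + a - g/3) = -3 + a + 2*g/3)
1273/o(92, 2*2 - 3) = 1273/(-3 + (2*2 - 3) + (2/3)*92) = 1273/(-3 + (4 - 3) + 184/3) = 1273/(-3 + 1 + 184/3) = 1273/(178/3) = 1273*(3/178) = 3819/178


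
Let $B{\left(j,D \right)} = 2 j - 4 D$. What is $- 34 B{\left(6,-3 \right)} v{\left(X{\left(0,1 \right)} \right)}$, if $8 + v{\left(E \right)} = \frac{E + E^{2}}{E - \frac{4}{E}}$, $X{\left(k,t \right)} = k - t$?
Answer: $6528$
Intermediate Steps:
$B{\left(j,D \right)} = - 4 D + 2 j$
$v{\left(E \right)} = -8 + \frac{E + E^{2}}{E - \frac{4}{E}}$
$- 34 B{\left(6,-3 \right)} v{\left(X{\left(0,1 \right)} \right)} = - 34 \left(\left(-4\right) \left(-3\right) + 2 \cdot 6\right) \frac{32 + \left(0 - 1\right)^{3} - 7 \left(0 - 1\right)^{2}}{-4 + \left(0 - 1\right)^{2}} = - 34 \left(12 + 12\right) \frac{32 + \left(0 - 1\right)^{3} - 7 \left(0 - 1\right)^{2}}{-4 + \left(0 - 1\right)^{2}} = \left(-34\right) 24 \frac{32 + \left(-1\right)^{3} - 7 \left(-1\right)^{2}}{-4 + \left(-1\right)^{2}} = - 816 \frac{32 - 1 - 7}{-4 + 1} = - 816 \frac{32 - 1 - 7}{-3} = - 816 \left(\left(- \frac{1}{3}\right) 24\right) = \left(-816\right) \left(-8\right) = 6528$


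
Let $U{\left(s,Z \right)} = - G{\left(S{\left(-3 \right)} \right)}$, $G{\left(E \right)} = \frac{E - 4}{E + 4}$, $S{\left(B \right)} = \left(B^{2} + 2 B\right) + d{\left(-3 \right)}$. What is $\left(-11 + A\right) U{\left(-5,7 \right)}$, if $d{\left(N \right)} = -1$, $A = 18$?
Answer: $\frac{7}{3} \approx 2.3333$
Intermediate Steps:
$S{\left(B \right)} = -1 + B^{2} + 2 B$ ($S{\left(B \right)} = \left(B^{2} + 2 B\right) - 1 = -1 + B^{2} + 2 B$)
$G{\left(E \right)} = \frac{-4 + E}{4 + E}$
$U{\left(s,Z \right)} = \frac{1}{3}$ ($U{\left(s,Z \right)} = - \frac{-4 + \left(-1 + \left(-3\right)^{2} + 2 \left(-3\right)\right)}{4 + \left(-1 + \left(-3\right)^{2} + 2 \left(-3\right)\right)} = - \frac{-4 - -2}{4 - -2} = - \frac{-4 + 2}{4 + 2} = - \frac{-2}{6} = \left(-1\right) \left(- \frac{1}{3}\right) = \frac{1}{3}$)
$\left(-11 + A\right) U{\left(-5,7 \right)} = \left(-11 + 18\right) \frac{1}{3} = 7 \cdot \frac{1}{3} = \frac{7}{3}$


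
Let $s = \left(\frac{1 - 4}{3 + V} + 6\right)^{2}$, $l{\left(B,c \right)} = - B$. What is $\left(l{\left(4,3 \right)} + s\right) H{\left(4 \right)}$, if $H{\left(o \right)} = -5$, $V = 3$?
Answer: $- \frac{525}{4} \approx -131.25$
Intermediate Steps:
$s = \frac{121}{4}$ ($s = \left(\frac{1 - 4}{3 + 3} + 6\right)^{2} = \left(- \frac{3}{6} + 6\right)^{2} = \left(\left(-3\right) \frac{1}{6} + 6\right)^{2} = \left(- \frac{1}{2} + 6\right)^{2} = \left(\frac{11}{2}\right)^{2} = \frac{121}{4} \approx 30.25$)
$\left(l{\left(4,3 \right)} + s\right) H{\left(4 \right)} = \left(\left(-1\right) 4 + \frac{121}{4}\right) \left(-5\right) = \left(-4 + \frac{121}{4}\right) \left(-5\right) = \frac{105}{4} \left(-5\right) = - \frac{525}{4}$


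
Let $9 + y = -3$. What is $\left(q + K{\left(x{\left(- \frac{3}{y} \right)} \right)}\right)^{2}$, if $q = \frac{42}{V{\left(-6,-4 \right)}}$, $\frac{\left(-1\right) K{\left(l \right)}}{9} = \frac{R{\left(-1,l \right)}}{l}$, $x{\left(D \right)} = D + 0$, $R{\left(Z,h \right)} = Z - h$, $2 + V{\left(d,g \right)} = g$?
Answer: $1444$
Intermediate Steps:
$y = -12$ ($y = -9 - 3 = -12$)
$V{\left(d,g \right)} = -2 + g$
$x{\left(D \right)} = D$
$K{\left(l \right)} = - \frac{9 \left(-1 - l\right)}{l}$ ($K{\left(l \right)} = - 9 \frac{-1 - l}{l} = - \frac{9 \left(-1 - l\right)}{l}$)
$q = -7$ ($q = \frac{42}{-2 - 4} = \frac{42}{-6} = 42 \left(- \frac{1}{6}\right) = -7$)
$\left(q + K{\left(x{\left(- \frac{3}{y} \right)} \right)}\right)^{2} = \left(-7 + \left(9 + \frac{9}{\left(-3\right) \frac{1}{-12}}\right)\right)^{2} = \left(-7 + \left(9 + \frac{9}{\left(-3\right) \left(- \frac{1}{12}\right)}\right)\right)^{2} = \left(-7 + \left(9 + 9 \frac{1}{\frac{1}{4}}\right)\right)^{2} = \left(-7 + \left(9 + 9 \cdot 4\right)\right)^{2} = \left(-7 + \left(9 + 36\right)\right)^{2} = \left(-7 + 45\right)^{2} = 38^{2} = 1444$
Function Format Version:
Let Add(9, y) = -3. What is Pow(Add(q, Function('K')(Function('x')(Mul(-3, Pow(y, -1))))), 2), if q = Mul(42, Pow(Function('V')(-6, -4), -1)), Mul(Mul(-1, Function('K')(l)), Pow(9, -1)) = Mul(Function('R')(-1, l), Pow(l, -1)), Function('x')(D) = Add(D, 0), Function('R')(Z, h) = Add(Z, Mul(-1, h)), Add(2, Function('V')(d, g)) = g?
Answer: 1444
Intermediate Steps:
y = -12 (y = Add(-9, -3) = -12)
Function('V')(d, g) = Add(-2, g)
Function('x')(D) = D
Function('K')(l) = Mul(-9, Pow(l, -1), Add(-1, Mul(-1, l))) (Function('K')(l) = Mul(-9, Mul(Add(-1, Mul(-1, l)), Pow(l, -1))) = Mul(-9, Mul(Pow(l, -1), Add(-1, Mul(-1, l)))) = Mul(-9, Pow(l, -1), Add(-1, Mul(-1, l))))
q = -7 (q = Mul(42, Pow(Add(-2, -4), -1)) = Mul(42, Pow(-6, -1)) = Mul(42, Rational(-1, 6)) = -7)
Pow(Add(q, Function('K')(Function('x')(Mul(-3, Pow(y, -1))))), 2) = Pow(Add(-7, Add(9, Mul(9, Pow(Mul(-3, Pow(-12, -1)), -1)))), 2) = Pow(Add(-7, Add(9, Mul(9, Pow(Mul(-3, Rational(-1, 12)), -1)))), 2) = Pow(Add(-7, Add(9, Mul(9, Pow(Rational(1, 4), -1)))), 2) = Pow(Add(-7, Add(9, Mul(9, 4))), 2) = Pow(Add(-7, Add(9, 36)), 2) = Pow(Add(-7, 45), 2) = Pow(38, 2) = 1444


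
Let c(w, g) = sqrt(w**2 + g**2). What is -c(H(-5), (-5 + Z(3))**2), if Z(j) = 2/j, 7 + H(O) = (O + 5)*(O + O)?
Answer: -sqrt(32530)/9 ≈ -20.040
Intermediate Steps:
H(O) = -7 + 2*O*(5 + O) (H(O) = -7 + (O + 5)*(O + O) = -7 + (5 + O)*(2*O) = -7 + 2*O*(5 + O))
c(w, g) = sqrt(g**2 + w**2)
-c(H(-5), (-5 + Z(3))**2) = -sqrt(((-5 + 2/3)**2)**2 + (-7 + 2*(-5)**2 + 10*(-5))**2) = -sqrt(((-5 + 2*(1/3))**2)**2 + (-7 + 2*25 - 50)**2) = -sqrt(((-5 + 2/3)**2)**2 + (-7 + 50 - 50)**2) = -sqrt(((-13/3)**2)**2 + (-7)**2) = -sqrt((169/9)**2 + 49) = -sqrt(28561/81 + 49) = -sqrt(32530/81) = -sqrt(32530)/9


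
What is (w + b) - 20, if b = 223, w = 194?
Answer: 397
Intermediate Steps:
(w + b) - 20 = (194 + 223) - 20 = 417 - 20 = 397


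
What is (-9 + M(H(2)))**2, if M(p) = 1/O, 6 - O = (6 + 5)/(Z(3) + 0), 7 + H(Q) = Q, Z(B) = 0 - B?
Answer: 66564/841 ≈ 79.149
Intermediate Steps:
Z(B) = -B
H(Q) = -7 + Q
O = 29/3 (O = 6 - (6 + 5)/(-1*3 + 0) = 6 - 11/(-3 + 0) = 6 - 11/(-3) = 6 - 11*(-1)/3 = 6 - 1*(-11/3) = 6 + 11/3 = 29/3 ≈ 9.6667)
M(p) = 3/29 (M(p) = 1/(29/3) = 3/29)
(-9 + M(H(2)))**2 = (-9 + 3/29)**2 = (-258/29)**2 = 66564/841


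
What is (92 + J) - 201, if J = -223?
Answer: -332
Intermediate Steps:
(92 + J) - 201 = (92 - 223) - 201 = -131 - 201 = -332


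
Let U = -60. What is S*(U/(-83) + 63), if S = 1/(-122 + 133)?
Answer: 5289/913 ≈ 5.7930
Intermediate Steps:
S = 1/11 ≈ 0.090909
S*(U/(-83) + 63) = (-60/(-83) + 63)/11 = (-60*(-1/83) + 63)/11 = (60/83 + 63)/11 = (1/11)*(5289/83) = 5289/913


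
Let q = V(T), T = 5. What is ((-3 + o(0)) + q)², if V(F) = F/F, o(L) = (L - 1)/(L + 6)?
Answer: 169/36 ≈ 4.6944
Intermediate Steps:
o(L) = (-1 + L)/(6 + L)
V(F) = 1
q = 1
((-3 + o(0)) + q)² = ((-3 + (-1 + 0)/(6 + 0)) + 1)² = ((-3 - 1/6) + 1)² = ((-3 + (⅙)*(-1)) + 1)² = ((-3 - ⅙) + 1)² = (-19/6 + 1)² = (-13/6)² = 169/36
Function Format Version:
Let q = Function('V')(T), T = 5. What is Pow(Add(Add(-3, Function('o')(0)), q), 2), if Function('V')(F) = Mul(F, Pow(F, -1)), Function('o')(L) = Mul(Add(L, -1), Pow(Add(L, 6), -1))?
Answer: Rational(169, 36) ≈ 4.6944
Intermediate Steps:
Function('o')(L) = Mul(Pow(Add(6, L), -1), Add(-1, L)) (Function('o')(L) = Mul(Add(-1, L), Pow(Add(6, L), -1)) = Mul(Pow(Add(6, L), -1), Add(-1, L)))
Function('V')(F) = 1
q = 1
Pow(Add(Add(-3, Function('o')(0)), q), 2) = Pow(Add(Add(-3, Mul(Pow(Add(6, 0), -1), Add(-1, 0))), 1), 2) = Pow(Add(Add(-3, Mul(Pow(6, -1), -1)), 1), 2) = Pow(Add(Add(-3, Mul(Rational(1, 6), -1)), 1), 2) = Pow(Add(Add(-3, Rational(-1, 6)), 1), 2) = Pow(Add(Rational(-19, 6), 1), 2) = Pow(Rational(-13, 6), 2) = Rational(169, 36)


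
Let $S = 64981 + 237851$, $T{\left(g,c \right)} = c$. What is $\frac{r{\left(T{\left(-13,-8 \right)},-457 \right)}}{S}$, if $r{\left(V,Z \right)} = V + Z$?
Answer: $- \frac{155}{100944} \approx -0.0015355$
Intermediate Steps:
$S = 302832$
$\frac{r{\left(T{\left(-13,-8 \right)},-457 \right)}}{S} = \frac{-8 - 457}{302832} = \left(-465\right) \frac{1}{302832} = - \frac{155}{100944}$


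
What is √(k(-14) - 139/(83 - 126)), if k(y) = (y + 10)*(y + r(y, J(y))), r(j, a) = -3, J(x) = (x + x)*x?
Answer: √131709/43 ≈ 8.4399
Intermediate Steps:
J(x) = 2*x² (J(x) = (2*x)*x = 2*x²)
k(y) = (-3 + y)*(10 + y) (k(y) = (y + 10)*(y - 3) = (10 + y)*(-3 + y) = (-3 + y)*(10 + y))
√(k(-14) - 139/(83 - 126)) = √((-30 + (-14)² + 7*(-14)) - 139/(83 - 126)) = √((-30 + 196 - 98) - 139/(-43)) = √(68 - 139*(-1/43)) = √(68 + 139/43) = √(3063/43) = √131709/43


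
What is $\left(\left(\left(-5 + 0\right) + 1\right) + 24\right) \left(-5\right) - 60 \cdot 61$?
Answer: $-3760$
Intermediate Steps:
$\left(\left(\left(-5 + 0\right) + 1\right) + 24\right) \left(-5\right) - 60 \cdot 61 = \left(\left(-5 + 1\right) + 24\right) \left(-5\right) - 3660 = \left(-4 + 24\right) \left(-5\right) - 3660 = 20 \left(-5\right) - 3660 = -100 - 3660 = -3760$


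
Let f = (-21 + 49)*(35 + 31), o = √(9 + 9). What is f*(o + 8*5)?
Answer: 73920 + 5544*√2 ≈ 81760.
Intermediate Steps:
o = 3*√2 (o = √18 = 3*√2 ≈ 4.2426)
f = 1848 (f = 28*66 = 1848)
f*(o + 8*5) = 1848*(3*√2 + 8*5) = 1848*(3*√2 + 40) = 1848*(40 + 3*√2) = 73920 + 5544*√2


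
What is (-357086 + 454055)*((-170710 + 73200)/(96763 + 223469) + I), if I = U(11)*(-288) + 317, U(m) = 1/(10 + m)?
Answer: 10976405405509/373604 ≈ 2.9380e+7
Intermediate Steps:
I = 2123/7 (I = -288/(10 + 11) + 317 = -288/21 + 317 = (1/21)*(-288) + 317 = -96/7 + 317 = 2123/7 ≈ 303.29)
(-357086 + 454055)*((-170710 + 73200)/(96763 + 223469) + I) = (-357086 + 454055)*((-170710 + 73200)/(96763 + 223469) + 2123/7) = 96969*(-97510/320232 + 2123/7) = 96969*(-97510*1/320232 + 2123/7) = 96969*(-48755/160116 + 2123/7) = 96969*(339584983/1120812) = 10976405405509/373604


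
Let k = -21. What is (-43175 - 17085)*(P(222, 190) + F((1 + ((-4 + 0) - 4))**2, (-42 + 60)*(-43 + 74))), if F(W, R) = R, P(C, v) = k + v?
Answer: -43809020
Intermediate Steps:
P(C, v) = -21 + v
(-43175 - 17085)*(P(222, 190) + F((1 + ((-4 + 0) - 4))**2, (-42 + 60)*(-43 + 74))) = (-43175 - 17085)*((-21 + 190) + (-42 + 60)*(-43 + 74)) = -60260*(169 + 18*31) = -60260*(169 + 558) = -60260*727 = -43809020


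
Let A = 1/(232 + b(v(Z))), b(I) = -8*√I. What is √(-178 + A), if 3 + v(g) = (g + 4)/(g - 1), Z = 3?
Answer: √(-41295 + 712*√2)/(2*√(58 - √2)) ≈ 13.341*I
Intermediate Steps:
v(g) = -3 + (4 + g)/(-1 + g) (v(g) = -3 + (g + 4)/(g - 1) = -3 + (4 + g)/(-1 + g))
A = 1/(232 - 4*√2) (A = 1/(232 - 8*√(7 - 2*3)/√(-1 + 3)) = 1/(232 - 8*√2*√(7 - 6)/2) = 1/(232 - 8*√2/2) = 1/(232 - 4*√2) ≈ 0.0044181)
√(-178 + A) = √(-178 + (29/6724 + √2/13448)) = √(-1196843/6724 + √2/13448)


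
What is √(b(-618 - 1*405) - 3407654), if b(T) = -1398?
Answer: 2*I*√852263 ≈ 1846.4*I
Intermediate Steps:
√(b(-618 - 1*405) - 3407654) = √(-1398 - 3407654) = √(-3409052) = 2*I*√852263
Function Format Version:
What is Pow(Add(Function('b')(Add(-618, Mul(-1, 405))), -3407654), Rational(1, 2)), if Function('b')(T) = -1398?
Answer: Mul(2, I, Pow(852263, Rational(1, 2))) ≈ Mul(1846.4, I)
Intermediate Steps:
Pow(Add(Function('b')(Add(-618, Mul(-1, 405))), -3407654), Rational(1, 2)) = Pow(Add(-1398, -3407654), Rational(1, 2)) = Pow(-3409052, Rational(1, 2)) = Mul(2, I, Pow(852263, Rational(1, 2)))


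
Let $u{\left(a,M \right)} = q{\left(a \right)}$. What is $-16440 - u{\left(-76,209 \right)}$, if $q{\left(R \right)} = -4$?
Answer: $-16436$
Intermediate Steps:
$u{\left(a,M \right)} = -4$
$-16440 - u{\left(-76,209 \right)} = -16440 - -4 = -16440 + 4 = -16436$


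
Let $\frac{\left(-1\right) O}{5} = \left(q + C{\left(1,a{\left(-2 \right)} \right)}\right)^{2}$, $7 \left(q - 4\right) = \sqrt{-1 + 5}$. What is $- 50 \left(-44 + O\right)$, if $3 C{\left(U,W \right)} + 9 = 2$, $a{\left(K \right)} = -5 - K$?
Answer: $\frac{1390450}{441} \approx 3152.9$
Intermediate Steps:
$C{\left(U,W \right)} = - \frac{7}{3}$ ($C{\left(U,W \right)} = -3 + \frac{1}{3} \cdot 2 = -3 + \frac{2}{3} = - \frac{7}{3}$)
$q = \frac{30}{7}$ ($q = 4 + \frac{\sqrt{-1 + 5}}{7} = 4 + \frac{\sqrt{4}}{7} = 4 + \frac{1}{7} \cdot 2 = 4 + \frac{2}{7} = \frac{30}{7} \approx 4.2857$)
$O = - \frac{8405}{441}$ ($O = - 5 \left(\frac{30}{7} - \frac{7}{3}\right)^{2} = - 5 \left(\frac{41}{21}\right)^{2} = \left(-5\right) \frac{1681}{441} = - \frac{8405}{441} \approx -19.059$)
$- 50 \left(-44 + O\right) = - 50 \left(-44 - \frac{8405}{441}\right) = \left(-50\right) \left(- \frac{27809}{441}\right) = \frac{1390450}{441}$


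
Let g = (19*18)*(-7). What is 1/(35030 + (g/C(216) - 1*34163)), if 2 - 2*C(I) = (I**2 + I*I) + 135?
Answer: 93445/81021603 ≈ 0.0011533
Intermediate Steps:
g = -2394 (g = 342*(-7) = -2394)
C(I) = -133/2 - I**2 (C(I) = 1 - ((I**2 + I*I) + 135)/2 = 1 - ((I**2 + I**2) + 135)/2 = 1 - (2*I**2 + 135)/2 = 1 - (135 + 2*I**2)/2 = 1 + (-135/2 - I**2) = -133/2 - I**2)
1/(35030 + (g/C(216) - 1*34163)) = 1/(35030 + (-2394/(-133/2 - 1*216**2) - 1*34163)) = 1/(35030 + (-2394/(-133/2 - 1*46656) - 34163)) = 1/(35030 + (-2394/(-133/2 - 46656) - 34163)) = 1/(35030 + (-2394/(-93445/2) - 34163)) = 1/(35030 + (-2394*(-2/93445) - 34163)) = 1/(35030 + (4788/93445 - 34163)) = 1/(35030 - 3192356747/93445) = 1/(81021603/93445) = 93445/81021603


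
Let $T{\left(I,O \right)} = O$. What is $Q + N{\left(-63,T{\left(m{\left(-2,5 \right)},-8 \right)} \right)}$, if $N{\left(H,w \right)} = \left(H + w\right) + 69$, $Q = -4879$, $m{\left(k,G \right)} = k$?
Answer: $-4881$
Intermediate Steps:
$N{\left(H,w \right)} = 69 + H + w$
$Q + N{\left(-63,T{\left(m{\left(-2,5 \right)},-8 \right)} \right)} = -4879 - 2 = -4881$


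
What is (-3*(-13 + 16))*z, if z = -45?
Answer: 405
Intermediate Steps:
(-3*(-13 + 16))*z = -3*(-13 + 16)*(-45) = -3*3*(-45) = -9*(-45) = 405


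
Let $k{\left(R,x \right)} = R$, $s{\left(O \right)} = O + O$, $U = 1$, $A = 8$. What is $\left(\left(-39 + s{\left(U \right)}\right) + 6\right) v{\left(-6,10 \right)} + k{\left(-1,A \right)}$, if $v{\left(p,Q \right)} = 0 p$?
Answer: $-1$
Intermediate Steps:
$s{\left(O \right)} = 2 O$
$v{\left(p,Q \right)} = 0$
$\left(\left(-39 + s{\left(U \right)}\right) + 6\right) v{\left(-6,10 \right)} + k{\left(-1,A \right)} = \left(\left(-39 + 2 \cdot 1\right) + 6\right) 0 - 1 = \left(\left(-39 + 2\right) + 6\right) 0 - 1 = \left(-37 + 6\right) 0 - 1 = \left(-31\right) 0 - 1 = 0 - 1 = -1$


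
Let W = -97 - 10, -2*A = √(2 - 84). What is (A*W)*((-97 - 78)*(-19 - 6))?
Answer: 468125*I*√82/2 ≈ 2.1195e+6*I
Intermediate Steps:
A = -I*√82/2 (A = -√(2 - 84)/2 = -I*√82/2 ≈ -4.5277*I)
W = -107
(A*W)*((-97 - 78)*(-19 - 6)) = (-I*√82/2*(-107))*((-97 - 78)*(-19 - 6)) = (107*I*√82/2)*(-175*(-25)) = (107*I*√82/2)*4375 = 468125*I*√82/2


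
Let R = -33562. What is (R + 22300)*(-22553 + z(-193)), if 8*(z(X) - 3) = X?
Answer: 1016919183/4 ≈ 2.5423e+8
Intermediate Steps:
z(X) = 3 + X/8
(R + 22300)*(-22553 + z(-193)) = (-33562 + 22300)*(-22553 + (3 + (1/8)*(-193))) = -11262*(-22553 + (3 - 193/8)) = -11262*(-22553 - 169/8) = -11262*(-180593/8) = 1016919183/4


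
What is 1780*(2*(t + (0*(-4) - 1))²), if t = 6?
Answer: 89000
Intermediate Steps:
1780*(2*(t + (0*(-4) - 1))²) = 1780*(2*(6 + (0*(-4) - 1))²) = 1780*(2*(6 + (0 - 1))²) = 1780*(2*(6 - 1)²) = 1780*(2*5²) = 1780*(2*25) = 1780*50 = 89000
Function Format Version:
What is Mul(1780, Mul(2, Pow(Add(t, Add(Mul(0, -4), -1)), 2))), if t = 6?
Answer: 89000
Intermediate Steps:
Mul(1780, Mul(2, Pow(Add(t, Add(Mul(0, -4), -1)), 2))) = Mul(1780, Mul(2, Pow(Add(6, Add(Mul(0, -4), -1)), 2))) = Mul(1780, Mul(2, Pow(Add(6, Add(0, -1)), 2))) = Mul(1780, Mul(2, Pow(Add(6, -1), 2))) = Mul(1780, Mul(2, Pow(5, 2))) = Mul(1780, Mul(2, 25)) = Mul(1780, 50) = 89000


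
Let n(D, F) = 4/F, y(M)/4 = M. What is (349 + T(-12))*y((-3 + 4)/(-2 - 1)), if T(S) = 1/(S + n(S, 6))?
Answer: -23726/51 ≈ -465.22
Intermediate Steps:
y(M) = 4*M
T(S) = 1/(⅔ + S) (T(S) = 1/(S + 4/6) = 1/(S + 4*(⅙)) = 1/(S + ⅔) = 1/(⅔ + S))
(349 + T(-12))*y((-3 + 4)/(-2 - 1)) = (349 + 3/(2 + 3*(-12)))*(4*((-3 + 4)/(-2 - 1))) = (349 + 3/(2 - 36))*(4*(1/(-3))) = (349 + 3/(-34))*(4*(1*(-⅓))) = (349 + 3*(-1/34))*(4*(-⅓)) = (349 - 3/34)*(-4/3) = (11863/34)*(-4/3) = -23726/51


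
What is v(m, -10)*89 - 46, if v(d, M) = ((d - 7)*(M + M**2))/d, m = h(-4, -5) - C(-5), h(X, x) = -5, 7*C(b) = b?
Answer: 21047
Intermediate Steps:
C(b) = b/7
m = -30/7 (m = -5 - (-5)/7 = -5 - 1*(-5/7) = -5 + 5/7 = -30/7 ≈ -4.2857)
v(d, M) = (-7 + d)*(M + M**2)/d (v(d, M) = ((-7 + d)*(M + M**2))/d = (-7 + d)*(M + M**2)/d)
v(m, -10)*89 - 46 = -10*(-7 - 30/7 - 7*(-10) - 10*(-30/7))/(-30/7)*89 - 46 = -10*(-7/30)*(-7 - 30/7 + 70 + 300/7)*89 - 46 = -10*(-7/30)*711/7*89 - 46 = 237*89 - 46 = 21093 - 46 = 21047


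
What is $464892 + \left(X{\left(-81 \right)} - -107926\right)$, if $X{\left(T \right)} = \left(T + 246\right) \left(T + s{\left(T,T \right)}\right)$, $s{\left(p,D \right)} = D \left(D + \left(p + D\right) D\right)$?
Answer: $-173733512$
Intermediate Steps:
$s{\left(p,D \right)} = D \left(D + D \left(D + p\right)\right)$ ($s{\left(p,D \right)} = D \left(D + \left(D + p\right) D\right) = D \left(D + D \left(D + p\right)\right)$)
$X{\left(T \right)} = \left(246 + T\right) \left(T + T^{2} \left(1 + 2 T\right)\right)$ ($X{\left(T \right)} = \left(T + 246\right) \left(T + T^{2} \left(1 + T + T\right)\right) = \left(246 + T\right) \left(T + T^{2} \left(1 + 2 T\right)\right)$)
$464892 + \left(X{\left(-81 \right)} - -107926\right) = 464892 - \left(-107926 + 81 \left(246 + 2 \left(-81\right)^{3} + 247 \left(-81\right) + 493 \left(-81\right)^{2}\right)\right) = 464892 + \left(- 81 \left(246 + 2 \left(-531441\right) - 20007 + 493 \cdot 6561\right) + 107926\right) = 464892 + \left(- 81 \left(246 - 1062882 - 20007 + 3234573\right) + 107926\right) = 464892 + \left(\left(-81\right) 2151930 + 107926\right) = 464892 + \left(-174306330 + 107926\right) = 464892 - 174198404 = -173733512$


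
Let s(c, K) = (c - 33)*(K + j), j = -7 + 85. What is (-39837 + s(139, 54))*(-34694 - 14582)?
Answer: 1273538220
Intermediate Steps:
j = 78
s(c, K) = (-33 + c)*(78 + K) (s(c, K) = (c - 33)*(K + 78) = (-33 + c)*(78 + K))
(-39837 + s(139, 54))*(-34694 - 14582) = (-39837 + (-2574 - 33*54 + 78*139 + 54*139))*(-34694 - 14582) = (-39837 + (-2574 - 1782 + 10842 + 7506))*(-49276) = (-39837 + 13992)*(-49276) = -25845*(-49276) = 1273538220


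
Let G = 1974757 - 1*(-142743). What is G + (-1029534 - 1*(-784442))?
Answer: 1872408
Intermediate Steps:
G = 2117500 (G = 1974757 + 142743 = 2117500)
G + (-1029534 - 1*(-784442)) = 2117500 + (-1029534 - 1*(-784442)) = 2117500 + (-1029534 + 784442) = 2117500 - 245092 = 1872408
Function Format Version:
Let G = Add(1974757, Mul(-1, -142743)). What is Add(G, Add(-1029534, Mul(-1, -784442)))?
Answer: 1872408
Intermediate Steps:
G = 2117500 (G = Add(1974757, 142743) = 2117500)
Add(G, Add(-1029534, Mul(-1, -784442))) = Add(2117500, Add(-1029534, Mul(-1, -784442))) = Add(2117500, Add(-1029534, 784442)) = Add(2117500, -245092) = 1872408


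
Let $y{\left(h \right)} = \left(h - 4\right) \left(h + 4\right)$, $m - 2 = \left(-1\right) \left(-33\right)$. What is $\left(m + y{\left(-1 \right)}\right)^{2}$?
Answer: $400$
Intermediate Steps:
$m = 35$ ($m = 2 - -33 = 2 + 33 = 35$)
$y{\left(h \right)} = \left(-4 + h\right) \left(4 + h\right)$
$\left(m + y{\left(-1 \right)}\right)^{2} = \left(35 - \left(16 - \left(-1\right)^{2}\right)\right)^{2} = \left(35 + \left(-16 + 1\right)\right)^{2} = \left(35 - 15\right)^{2} = 20^{2} = 400$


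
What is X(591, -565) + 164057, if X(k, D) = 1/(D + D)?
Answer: 185384409/1130 ≈ 1.6406e+5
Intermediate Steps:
X(k, D) = 1/(2*D)
X(591, -565) + 164057 = (½)/(-565) + 164057 = (½)*(-1/565) + 164057 = -1/1130 + 164057 = 185384409/1130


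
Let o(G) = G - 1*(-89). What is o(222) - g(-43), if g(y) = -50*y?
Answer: -1839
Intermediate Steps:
o(G) = 89 + G (o(G) = G + 89 = 89 + G)
o(222) - g(-43) = (89 + 222) - (-50)*(-43) = 311 - 1*2150 = 311 - 2150 = -1839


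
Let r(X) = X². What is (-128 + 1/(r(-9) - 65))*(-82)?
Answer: 83927/8 ≈ 10491.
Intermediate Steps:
(-128 + 1/(r(-9) - 65))*(-82) = (-128 + 1/((-9)² - 65))*(-82) = (-128 + 1/(81 - 65))*(-82) = (-128 + 1/16)*(-82) = -2047/16*(-82) = 83927/8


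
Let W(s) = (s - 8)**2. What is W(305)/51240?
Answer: 29403/17080 ≈ 1.7215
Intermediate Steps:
W(s) = (-8 + s)**2
W(305)/51240 = (-8 + 305)**2/51240 = 297**2*(1/51240) = 88209*(1/51240) = 29403/17080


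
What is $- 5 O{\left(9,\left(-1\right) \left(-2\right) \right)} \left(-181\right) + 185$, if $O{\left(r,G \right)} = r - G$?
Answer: $6520$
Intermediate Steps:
$- 5 O{\left(9,\left(-1\right) \left(-2\right) \right)} \left(-181\right) + 185 = - 5 \left(9 - \left(-1\right) \left(-2\right)\right) \left(-181\right) + 185 = - 5 \left(9 - 2\right) \left(-181\right) + 185 = \left(-5\right) 7 \left(-181\right) + 185 = \left(-35\right) \left(-181\right) + 185 = 6335 + 185 = 6520$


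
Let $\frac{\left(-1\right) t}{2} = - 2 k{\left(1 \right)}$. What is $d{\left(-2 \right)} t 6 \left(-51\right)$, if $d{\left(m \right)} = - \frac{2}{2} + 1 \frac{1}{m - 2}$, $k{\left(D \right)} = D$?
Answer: $1530$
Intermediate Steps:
$d{\left(m \right)} = -1 + \frac{1}{-2 + m}$ ($d{\left(m \right)} = \left(-2\right) \frac{1}{2} + 1 \frac{1}{m - 2} = -1 + 1 \frac{1}{-2 + m} = -1 + \frac{1}{-2 + m}$)
$t = 4$ ($t = - 2 \left(\left(-2\right) 1\right) = \left(-2\right) \left(-2\right) = 4$)
$d{\left(-2 \right)} t 6 \left(-51\right) = \frac{3 - -2}{-2 - 2} \cdot 4 \cdot 6 \left(-51\right) = \frac{3 + 2}{-4} \cdot 4 \cdot 6 \left(-51\right) = \left(- \frac{1}{4}\right) 5 \cdot 4 \cdot 6 \left(-51\right) = \left(- \frac{5}{4}\right) 4 \cdot 6 \left(-51\right) = \left(-5\right) 6 \left(-51\right) = \left(-30\right) \left(-51\right) = 1530$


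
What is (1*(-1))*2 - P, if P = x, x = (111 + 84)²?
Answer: -38027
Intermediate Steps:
x = 38025 (x = 195² = 38025)
P = 38025
(1*(-1))*2 - P = (1*(-1))*2 - 1*38025 = -1*2 - 38025 = -2 - 38025 = -38027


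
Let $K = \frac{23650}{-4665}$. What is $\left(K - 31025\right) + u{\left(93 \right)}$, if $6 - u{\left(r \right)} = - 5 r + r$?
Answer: $- \frac{28598381}{933} \approx -30652.0$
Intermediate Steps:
$u{\left(r \right)} = 6 + 4 r$ ($u{\left(r \right)} = 6 - \left(- 5 r + r\right) = 6 - - 4 r = 6 + 4 r$)
$K = - \frac{4730}{933}$ ($K = 23650 \left(- \frac{1}{4665}\right) = - \frac{4730}{933} \approx -5.0697$)
$\left(K - 31025\right) + u{\left(93 \right)} = \left(- \frac{4730}{933} - 31025\right) + \left(6 + 4 \cdot 93\right) = - \frac{28951055}{933} + \left(6 + 372\right) = - \frac{28951055}{933} + 378 = - \frac{28598381}{933}$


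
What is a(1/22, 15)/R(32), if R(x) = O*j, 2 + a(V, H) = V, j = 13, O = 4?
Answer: -43/1144 ≈ -0.037587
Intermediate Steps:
a(V, H) = -2 + V
R(x) = 52 (R(x) = 4*13 = 52)
a(1/22, 15)/R(32) = (-2 + 1/22)/52 = (-2 + 1/22)*(1/52) = -43/22*1/52 = -43/1144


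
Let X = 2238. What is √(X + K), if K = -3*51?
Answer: √2085 ≈ 45.662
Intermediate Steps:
K = -153
√(X + K) = √(2238 - 153) = √2085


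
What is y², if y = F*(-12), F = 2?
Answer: 576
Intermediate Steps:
y = -24 (y = 2*(-12) = -24)
y² = (-24)² = 576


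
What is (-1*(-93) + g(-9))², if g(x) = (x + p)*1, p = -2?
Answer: 6724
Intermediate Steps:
g(x) = -2 + x (g(x) = (x - 2)*1 = (-2 + x)*1 = -2 + x)
(-1*(-93) + g(-9))² = (-1*(-93) + (-2 - 9))² = (93 - 11)² = 82² = 6724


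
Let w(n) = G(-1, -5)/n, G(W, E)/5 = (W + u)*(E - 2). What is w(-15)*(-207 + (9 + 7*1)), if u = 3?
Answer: -2674/3 ≈ -891.33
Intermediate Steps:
G(W, E) = 5*(-2 + E)*(3 + W) (G(W, E) = 5*((W + 3)*(E - 2)) = 5*((3 + W)*(-2 + E)) = 5*((-2 + E)*(3 + W)) = 5*(-2 + E)*(3 + W))
w(n) = -70/n (w(n) = (-30 - 10*(-1) + 15*(-5) + 5*(-5)*(-1))/n = (-30 + 10 - 75 + 25)/n = -70/n)
w(-15)*(-207 + (9 + 7*1)) = (-70/(-15))*(-207 + (9 + 7*1)) = (-70*(-1/15))*(-207 + (9 + 7)) = 14*(-207 + 16)/3 = (14/3)*(-191) = -2674/3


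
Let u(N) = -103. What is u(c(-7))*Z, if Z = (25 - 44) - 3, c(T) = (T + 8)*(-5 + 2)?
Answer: 2266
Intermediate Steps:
c(T) = -24 - 3*T (c(T) = (8 + T)*(-3) = -24 - 3*T)
Z = -22 (Z = -19 - 3 = -22)
u(c(-7))*Z = -103*(-22) = 2266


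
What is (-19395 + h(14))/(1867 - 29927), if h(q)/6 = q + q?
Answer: 19227/28060 ≈ 0.68521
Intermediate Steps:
h(q) = 12*q (h(q) = 6*(q + q) = 6*(2*q) = 12*q)
(-19395 + h(14))/(1867 - 29927) = (-19395 + 12*14)/(1867 - 29927) = (-19395 + 168)/(-28060) = -19227*(-1/28060) = 19227/28060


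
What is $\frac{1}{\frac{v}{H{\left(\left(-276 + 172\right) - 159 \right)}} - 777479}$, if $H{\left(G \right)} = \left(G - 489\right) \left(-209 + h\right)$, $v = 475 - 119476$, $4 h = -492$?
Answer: $- \frac{249664}{194108636057} \approx -1.2862 \cdot 10^{-6}$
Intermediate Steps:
$h = -123$ ($h = \frac{1}{4} \left(-492\right) = -123$)
$v = -119001$ ($v = 475 - 119476 = -119001$)
$H{\left(G \right)} = 162348 - 332 G$ ($H{\left(G \right)} = \left(G - 489\right) \left(-209 - 123\right) = \left(-489 + G\right) \left(-332\right) = 162348 - 332 G$)
$\frac{1}{\frac{v}{H{\left(\left(-276 + 172\right) - 159 \right)}} - 777479} = \frac{1}{- \frac{119001}{162348 - 332 \left(\left(-276 + 172\right) - 159\right)} - 777479} = \frac{1}{- \frac{119001}{162348 - 332 \left(-104 - 159\right)} - 777479} = \frac{1}{- \frac{119001}{162348 - -87316} - 777479} = \frac{1}{- \frac{119001}{162348 + 87316} - 777479} = \frac{1}{- \frac{119001}{249664} - 777479} = \frac{1}{- \frac{194108636057}{249664}} = - \frac{249664}{194108636057}$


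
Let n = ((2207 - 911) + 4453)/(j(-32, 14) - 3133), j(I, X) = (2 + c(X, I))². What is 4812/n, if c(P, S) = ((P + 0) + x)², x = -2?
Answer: 87496596/5749 ≈ 15219.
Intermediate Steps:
c(P, S) = (-2 + P)² (c(P, S) = ((P + 0) - 2)² = (P - 2)² = (-2 + P)²)
j(I, X) = (2 + (-2 + X)²)²
n = 5749/18183 (n = ((2207 - 911) + 4453)/((2 + (-2 + 14)²)² - 3133) = (1296 + 4453)/((2 + 12²)² - 3133) = 5749/((2 + 144)² - 3133) = 5749/(146² - 3133) = 5749/(21316 - 3133) = 5749/18183 ≈ 0.31617)
4812/n = 4812/(5749/18183) = 4812*(18183/5749) = 87496596/5749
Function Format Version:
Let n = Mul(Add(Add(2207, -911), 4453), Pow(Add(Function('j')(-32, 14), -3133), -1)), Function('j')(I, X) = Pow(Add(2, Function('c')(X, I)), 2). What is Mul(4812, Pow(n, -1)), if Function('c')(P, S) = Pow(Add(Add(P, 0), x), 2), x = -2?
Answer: Rational(87496596, 5749) ≈ 15219.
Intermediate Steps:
Function('c')(P, S) = Pow(Add(-2, P), 2) (Function('c')(P, S) = Pow(Add(Add(P, 0), -2), 2) = Pow(Add(P, -2), 2) = Pow(Add(-2, P), 2))
Function('j')(I, X) = Pow(Add(2, Pow(Add(-2, X), 2)), 2)
n = Rational(5749, 18183) (n = Mul(Add(Add(2207, -911), 4453), Pow(Add(Pow(Add(2, Pow(Add(-2, 14), 2)), 2), -3133), -1)) = Mul(Add(1296, 4453), Pow(Add(Pow(Add(2, Pow(12, 2)), 2), -3133), -1)) = Mul(5749, Pow(Add(Pow(Add(2, 144), 2), -3133), -1)) = Mul(5749, Pow(Add(Pow(146, 2), -3133), -1)) = Mul(5749, Pow(Add(21316, -3133), -1)) = Mul(5749, Pow(18183, -1)) = Mul(5749, Rational(1, 18183)) = Rational(5749, 18183) ≈ 0.31617)
Mul(4812, Pow(n, -1)) = Mul(4812, Pow(Rational(5749, 18183), -1)) = Mul(4812, Rational(18183, 5749)) = Rational(87496596, 5749)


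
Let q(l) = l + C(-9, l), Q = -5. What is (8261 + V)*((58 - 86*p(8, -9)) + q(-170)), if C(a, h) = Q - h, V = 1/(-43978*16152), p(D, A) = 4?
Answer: -569201632907855/236777552 ≈ -2.4040e+6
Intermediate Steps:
V = -1/710332656 (V = -1/43978*1/16152 = -1/710332656 ≈ -1.4078e-9)
C(a, h) = -5 - h
q(l) = -5 (q(l) = l + (-5 - l) = -5)
(8261 + V)*((58 - 86*p(8, -9)) + q(-170)) = (8261 - 1/710332656)*((58 - 86*4) - 5) = 5868058071215*((58 - 344) - 5)/710332656 = 5868058071215*(-286 - 5)/710332656 = (5868058071215/710332656)*(-291) = -569201632907855/236777552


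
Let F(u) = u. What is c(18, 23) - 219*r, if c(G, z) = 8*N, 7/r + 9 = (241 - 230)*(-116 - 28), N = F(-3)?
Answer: -12233/531 ≈ -23.038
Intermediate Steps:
N = -3
r = -7/1593 (r = 7/(-9 + (241 - 230)*(-116 - 28)) = 7/(-9 + 11*(-144)) = 7/(-9 - 1584) = 7/(-1593) = 7*(-1/1593) = -7/1593 ≈ -0.0043942)
c(G, z) = -24 (c(G, z) = 8*(-3) = -24)
c(18, 23) - 219*r = -24 - 219*(-7/1593) = -24 + 511/531 = -12233/531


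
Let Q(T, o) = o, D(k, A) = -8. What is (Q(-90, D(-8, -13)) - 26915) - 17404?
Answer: -44327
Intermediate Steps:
(Q(-90, D(-8, -13)) - 26915) - 17404 = (-8 - 26915) - 17404 = -26923 - 17404 = -44327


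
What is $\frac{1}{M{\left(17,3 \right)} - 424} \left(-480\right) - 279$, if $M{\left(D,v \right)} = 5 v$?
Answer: $- \frac{113631}{409} \approx -277.83$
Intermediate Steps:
$\frac{1}{M{\left(17,3 \right)} - 424} \left(-480\right) - 279 = \frac{1}{5 \cdot 3 - 424} \left(-480\right) - 279 = \frac{1}{15 - 424} \left(-480\right) - 279 = \frac{1}{-409} \left(-480\right) - 279 = \left(- \frac{1}{409}\right) \left(-480\right) - 279 = \frac{480}{409} - 279 = - \frac{113631}{409}$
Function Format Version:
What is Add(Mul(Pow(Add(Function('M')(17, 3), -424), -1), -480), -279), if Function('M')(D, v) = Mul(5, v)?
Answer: Rational(-113631, 409) ≈ -277.83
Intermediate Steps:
Add(Mul(Pow(Add(Function('M')(17, 3), -424), -1), -480), -279) = Add(Mul(Pow(Add(Mul(5, 3), -424), -1), -480), -279) = Add(Mul(Pow(Add(15, -424), -1), -480), -279) = Add(Mul(Pow(-409, -1), -480), -279) = Add(Mul(Rational(-1, 409), -480), -279) = Add(Rational(480, 409), -279) = Rational(-113631, 409)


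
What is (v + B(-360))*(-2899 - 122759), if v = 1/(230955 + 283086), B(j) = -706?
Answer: 15200971614270/171347 ≈ 8.8714e+7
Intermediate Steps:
v = 1/514041 ≈ 1.9454e-6
(v + B(-360))*(-2899 - 122759) = (1/514041 - 706)*(-2899 - 122759) = -362912945/514041*(-125658) = 15200971614270/171347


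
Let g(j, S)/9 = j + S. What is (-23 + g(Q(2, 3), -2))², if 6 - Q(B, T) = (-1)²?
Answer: 16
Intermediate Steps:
Q(B, T) = 5 (Q(B, T) = 6 - 1*(-1)² = 6 - 1*1 = 6 - 1 = 5)
g(j, S) = 9*S + 9*j (g(j, S) = 9*(j + S) = 9*(S + j) = 9*S + 9*j)
(-23 + g(Q(2, 3), -2))² = (-23 + (9*(-2) + 9*5))² = (-23 + (-18 + 45))² = (-23 + 27)² = 4² = 16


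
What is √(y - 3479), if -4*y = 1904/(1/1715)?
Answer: 273*I*√11 ≈ 905.44*I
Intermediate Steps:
y = -816340 (y = -476/(1/1715) = -476/1/1715 = -476*1715 = -¼*3265360 = -816340)
√(y - 3479) = √(-816340 - 3479) = √(-819819) = 273*I*√11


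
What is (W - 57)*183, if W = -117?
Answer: -31842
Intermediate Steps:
(W - 57)*183 = (-117 - 57)*183 = -174*183 = -31842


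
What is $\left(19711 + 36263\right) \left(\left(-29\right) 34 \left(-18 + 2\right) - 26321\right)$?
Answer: $-590245830$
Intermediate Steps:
$\left(19711 + 36263\right) \left(\left(-29\right) 34 \left(-18 + 2\right) - 26321\right) = 55974 \left(\left(-986\right) \left(-16\right) - 26321\right) = 55974 \left(15776 - 26321\right) = 55974 \left(-10545\right) = -590245830$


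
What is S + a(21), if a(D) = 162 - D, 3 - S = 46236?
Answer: -46092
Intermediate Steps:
S = -46233 (S = 3 - 1*46236 = 3 - 46236 = -46233)
S + a(21) = -46233 + (162 - 1*21) = -46233 + (162 - 21) = -46233 + 141 = -46092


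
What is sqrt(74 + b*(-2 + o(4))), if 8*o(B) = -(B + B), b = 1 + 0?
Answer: sqrt(71) ≈ 8.4261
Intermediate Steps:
b = 1
o(B) = -B/4 (o(B) = (-(B + B))/8 = (-2*B)/8 = -B/4)
sqrt(74 + b*(-2 + o(4))) = sqrt(74 + 1*(-2 - 1/4*4)) = sqrt(74 + 1*(-2 - 1)) = sqrt(74 + 1*(-3)) = sqrt(74 - 3) = sqrt(71)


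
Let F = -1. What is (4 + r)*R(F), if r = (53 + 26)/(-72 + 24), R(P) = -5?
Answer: -565/48 ≈ -11.771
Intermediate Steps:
r = -79/48 (r = 79/(-48) = 79*(-1/48) = -79/48 ≈ -1.6458)
(4 + r)*R(F) = (4 - 79/48)*(-5) = (113/48)*(-5) = -565/48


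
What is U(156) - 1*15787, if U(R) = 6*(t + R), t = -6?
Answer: -14887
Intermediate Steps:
U(R) = -36 + 6*R (U(R) = 6*(-6 + R) = -36 + 6*R)
U(156) - 1*15787 = (-36 + 6*156) - 1*15787 = (-36 + 936) - 15787 = 900 - 15787 = -14887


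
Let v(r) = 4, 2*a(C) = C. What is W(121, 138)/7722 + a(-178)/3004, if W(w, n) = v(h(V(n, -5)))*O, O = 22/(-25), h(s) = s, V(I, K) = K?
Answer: -792991/26360100 ≈ -0.030083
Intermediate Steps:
a(C) = C/2
O = -22/25 (O = 22*(-1/25) = -22/25 ≈ -0.88000)
W(w, n) = -88/25 (W(w, n) = 4*(-22/25) = -88/25)
W(121, 138)/7722 + a(-178)/3004 = -88/25/7722 + ((1/2)*(-178))/3004 = -88/25*1/7722 - 89*1/3004 = -4/8775 - 89/3004 = -792991/26360100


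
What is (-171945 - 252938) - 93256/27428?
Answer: -2913446045/6857 ≈ -4.2489e+5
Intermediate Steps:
(-171945 - 252938) - 93256/27428 = -424883 - 93256*1/27428 = -424883 - 23314/6857 = -2913446045/6857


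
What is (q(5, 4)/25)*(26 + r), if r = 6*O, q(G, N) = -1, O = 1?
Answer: -32/25 ≈ -1.2800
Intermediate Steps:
r = 6 (r = 6*1 = 6)
(q(5, 4)/25)*(26 + r) = (-1/25)*(26 + 6) = -1*1/25*32 = -1/25*32 = -32/25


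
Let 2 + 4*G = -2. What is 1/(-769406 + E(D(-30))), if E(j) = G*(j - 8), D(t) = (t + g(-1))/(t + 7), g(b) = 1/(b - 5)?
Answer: -138/106177105 ≈ -1.2997e-6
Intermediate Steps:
g(b) = 1/(-5 + b)
G = -1 (G = -½ + (¼)*(-2) = -½ - ½ = -1)
D(t) = (-⅙ + t)/(7 + t) (D(t) = (t + 1/(-5 - 1))/(t + 7) = (t + 1/(-6))/(7 + t) = (t - ⅙)/(7 + t) = (-⅙ + t)/(7 + t))
E(j) = 8 - j (E(j) = -(j - 8) = -(-8 + j) = 8 - j)
1/(-769406 + E(D(-30))) = 1/(-769406 + (8 - (-⅙ - 30)/(7 - 30))) = 1/(-769406 + (8 - (-181)/((-23)*6))) = 1/(-769406 + (8 - (-1)*(-181)/(23*6))) = 1/(-769406 + (8 - 1*181/138)) = 1/(-769406 + (8 - 181/138)) = 1/(-769406 + 923/138) = 1/(-106177105/138) = -138/106177105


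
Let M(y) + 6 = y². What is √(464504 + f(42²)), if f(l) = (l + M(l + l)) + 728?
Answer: √12913774 ≈ 3593.6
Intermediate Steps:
M(y) = -6 + y²
f(l) = 722 + l + 4*l² (f(l) = (l + (-6 + (l + l)²)) + 728 = (l + (-6 + (2*l)²)) + 728 = (l + (-6 + 4*l²)) + 728 = (-6 + l + 4*l²) + 728 = 722 + l + 4*l²)
√(464504 + f(42²)) = √(464504 + (722 + 42² + 4*(42²)²)) = √(464504 + (722 + 1764 + 4*1764²)) = √(464504 + (722 + 1764 + 4*3111696)) = √(464504 + (722 + 1764 + 12446784)) = √(464504 + 12449270) = √12913774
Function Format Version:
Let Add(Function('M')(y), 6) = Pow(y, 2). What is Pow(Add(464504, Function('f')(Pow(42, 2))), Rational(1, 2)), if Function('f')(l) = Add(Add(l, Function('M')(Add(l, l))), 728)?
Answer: Pow(12913774, Rational(1, 2)) ≈ 3593.6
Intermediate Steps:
Function('M')(y) = Add(-6, Pow(y, 2))
Function('f')(l) = Add(722, l, Mul(4, Pow(l, 2))) (Function('f')(l) = Add(Add(l, Add(-6, Pow(Add(l, l), 2))), 728) = Add(Add(l, Add(-6, Pow(Mul(2, l), 2))), 728) = Add(Add(l, Add(-6, Mul(4, Pow(l, 2)))), 728) = Add(Add(-6, l, Mul(4, Pow(l, 2))), 728) = Add(722, l, Mul(4, Pow(l, 2))))
Pow(Add(464504, Function('f')(Pow(42, 2))), Rational(1, 2)) = Pow(Add(464504, Add(722, Pow(42, 2), Mul(4, Pow(Pow(42, 2), 2)))), Rational(1, 2)) = Pow(Add(464504, Add(722, 1764, Mul(4, Pow(1764, 2)))), Rational(1, 2)) = Pow(Add(464504, Add(722, 1764, Mul(4, 3111696))), Rational(1, 2)) = Pow(Add(464504, Add(722, 1764, 12446784)), Rational(1, 2)) = Pow(Add(464504, 12449270), Rational(1, 2)) = Pow(12913774, Rational(1, 2))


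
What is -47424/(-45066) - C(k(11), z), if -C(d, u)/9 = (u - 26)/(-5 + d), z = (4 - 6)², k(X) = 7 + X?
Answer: -1384426/97643 ≈ -14.178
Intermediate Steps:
z = 4 (z = (-2)² = 4)
C(d, u) = -9*(-26 + u)/(-5 + d) (C(d, u) = -9*(u - 26)/(-5 + d) = -9*(-26 + u)/(-5 + d))
-47424/(-45066) - C(k(11), z) = -47424/(-45066) - 9*(26 - 1*4)/(-5 + (7 + 11)) = -47424*(-1/45066) - 9*(26 - 4)/(-5 + 18) = 7904/7511 - 9*22/13 = 7904/7511 - 1*198/13 = 7904/7511 - 198/13 = -1384426/97643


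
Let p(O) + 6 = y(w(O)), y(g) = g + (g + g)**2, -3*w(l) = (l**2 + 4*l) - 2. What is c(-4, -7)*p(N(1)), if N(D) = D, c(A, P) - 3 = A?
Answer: 3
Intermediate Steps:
c(A, P) = 3 + A
w(l) = 2/3 - 4*l/3 - l**2/3 (w(l) = -((l**2 + 4*l) - 2)/3 = -(-2 + l**2 + 4*l)/3 = 2/3 - 4*l/3 - l**2/3)
y(g) = g + 4*g**2 (y(g) = g + (2*g)**2 = g + 4*g**2)
p(O) = -6 + (2/3 - 4*O/3 - O**2/3)*(11/3 - 16*O/3 - 4*O**2/3) (p(O) = -6 + (2/3 - 4*O/3 - O**2/3)*(1 + 4*(2/3 - 4*O/3 - O**2/3)) = -6 + (2/3 - 4*O/3 - O**2/3)*(1 + (8/3 - 16*O/3 - 4*O**2/3)) = -6 + (2/3 - 4*O/3 - O**2/3)*(11/3 - 16*O/3 - 4*O**2/3))
c(-4, -7)*p(N(1)) = (3 - 4)*(-6 + (-11 + 4*1**2 + 16*1)*(-2 + 1**2 + 4*1)/9) = -(-6 + (-11 + 4*1 + 16)*(-2 + 1 + 4)/9) = -(-6 + (1/9)*(-11 + 4 + 16)*3) = -(-6 + (1/9)*9*3) = -(-6 + 3) = -1*(-3) = 3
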